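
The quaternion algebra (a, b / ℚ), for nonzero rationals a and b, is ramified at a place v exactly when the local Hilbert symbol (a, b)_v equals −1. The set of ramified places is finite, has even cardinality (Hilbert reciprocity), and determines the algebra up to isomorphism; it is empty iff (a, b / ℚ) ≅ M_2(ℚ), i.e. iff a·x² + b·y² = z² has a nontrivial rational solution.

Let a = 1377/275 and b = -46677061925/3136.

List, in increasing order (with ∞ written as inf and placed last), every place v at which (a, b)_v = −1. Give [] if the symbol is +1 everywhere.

[2, 13]

Mod squares: a ≡ 187, b ≡ -6460493. Check v ∈ {∞, 2, 3, 5, 7, 11, 13, 17, 23, 31, 41}.
v=41: a=41^0·(≡39), b=41^1·(≡16) mod 41; (39|41)=+1, (16|41)=+1; (−1)^{0·1·20}·(+1)^1·(+1)^0 = +1.
v=2: v_2(a)=0, v_2(b)=-6; units ≡ 3, 3 (mod 8); ε·ε+αω+βω = 1·1+0·1+-6·1 ≡ 1  ⇒  (a,b)_2 = -1.
v=∞: 187 > 0 and -6460493 < 0  ⇒  (a,b)_∞ = +1.
v=31: a=31^0·(≡20), b=31^1·(≡4) mod 31; (20|31)=+1, (4|31)=+1; (−1)^{0·1·15}·(+1)^1·(+1)^0 = +1.
v=5: a=5^-2·(≡2), b=5^2·(≡3) mod 5; (2|5)=-1, (3|5)=-1; (−1)^{-2·2·2}·(-1)^2·(-1)^-2 = +1.
v=23: a=23^0·(≡3), b=23^1·(≡3) mod 23; (3|23)=+1, (3|23)=+1; (−1)^{0·1·11}·(+1)^1·(+1)^0 = +1.
v=17: a=17^1·(≡10), b=17^3·(≡6) mod 17; (10|17)=-1, (6|17)=-1; (−1)^{1·3·8}·(-1)^3·(-1)^1 = +1.
v=3: a=3^4·(≡1), b=3^0·(≡1) mod 3; (1|3)=+1, (1|3)=+1; (−1)^{4·0·1}·(+1)^0·(+1)^4 = +1.
v=11: a=11^-1·(≡8), b=11^0·(≡1) mod 11; (8|11)=-1, (1|11)=+1; (−1)^{-1·0·5}·(-1)^0·(+1)^-1 = +1.
v=13: a=13^0·(≡6), b=13^1·(≡10) mod 13; (6|13)=-1, (10|13)=+1; (−1)^{0·1·6}·(-1)^1·(+1)^0 = -1.
v=7: a=7^0·(≡6), b=7^-2·(≡3) mod 7; (6|7)=-1, (3|7)=-1; (−1)^{0·-2·3}·(-1)^-2·(-1)^0 = +1.
Ram(187, -6460493) = {2, 13}; no ℚ_2-point on the conic.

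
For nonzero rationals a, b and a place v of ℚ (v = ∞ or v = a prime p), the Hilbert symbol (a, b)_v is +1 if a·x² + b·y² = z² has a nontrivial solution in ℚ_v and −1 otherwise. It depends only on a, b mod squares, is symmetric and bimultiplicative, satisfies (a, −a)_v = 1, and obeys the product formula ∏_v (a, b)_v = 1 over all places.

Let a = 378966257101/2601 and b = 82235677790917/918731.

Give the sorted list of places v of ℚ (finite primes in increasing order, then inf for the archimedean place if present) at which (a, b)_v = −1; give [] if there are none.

[7, 23, 31, 37]

Mod squares: a ≡ 468901, b ≡ 1119266687. Check v ∈ {∞, 2, 3, 7, 11, 17, 19, 23, 29, 31, 37}.
v=37: a=37^1·(≡24), b=37^1·(≡27) mod 37; (24|37)=-1, (27|37)=+1; (−1)^{1·1·18}·(-1)^1·(+1)^1 = -1.
v=2: v_2(a)=0, v_2(b)=0; units ≡ 5, 7 (mod 8); ε·ε+αω+βω = 0·1+0·0+0·1 ≡ 0  ⇒  (a,b)_2 = +1.
v=11: a=11^0·(≡5), b=11^-1·(≡10) mod 11; (5|11)=+1, (10|11)=-1; (−1)^{0·-1·5}·(+1)^-1·(-1)^0 = +1.
v=29: a=29^3·(≡9), b=29^3·(≡5) mod 29; (9|29)=+1, (5|29)=+1; (−1)^{3·3·14}·(+1)^3·(+1)^3 = +1.
v=3: a=3^-2·(≡1), b=3^0·(≡2) mod 3; (1|3)=+1, (2|3)=-1; (−1)^{-2·0·1}·(+1)^0·(-1)^-2 = +1.
v=∞: 468901 > 0 and 1119266687 > 0  ⇒  (a,b)_∞ = +1.
v=23: a=23^1·(≡18), b=23^1·(≡2) mod 23; (18|23)=+1, (2|23)=+1; (−1)^{1·1·11}·(+1)^1·(+1)^1 = -1.
v=17: a=17^-2·(≡5), b=17^-4·(≡13) mod 17; (5|17)=-1, (13|17)=+1; (−1)^{-2·-4·8}·(-1)^-4·(+1)^-2 = +1.
v=7: a=7^0·(≡3), b=7^1·(≡4) mod 7; (3|7)=-1, (4|7)=+1; (−1)^{0·1·3}·(-1)^1·(+1)^0 = -1.
v=19: a=19^1·(≡17), b=19^1·(≡14) mod 19; (17|19)=+1, (14|19)=-1; (−1)^{1·1·9}·(+1)^1·(-1)^1 = +1.
v=31: a=31^2·(≡17), b=31^3·(≡1) mod 31; (17|31)=-1, (1|31)=+1; (−1)^{2·3·15}·(-1)^3·(+1)^2 = -1.
Ram(468901, 1119266687) = {7, 23, 31, 37}; no ℚ_7-point on the conic.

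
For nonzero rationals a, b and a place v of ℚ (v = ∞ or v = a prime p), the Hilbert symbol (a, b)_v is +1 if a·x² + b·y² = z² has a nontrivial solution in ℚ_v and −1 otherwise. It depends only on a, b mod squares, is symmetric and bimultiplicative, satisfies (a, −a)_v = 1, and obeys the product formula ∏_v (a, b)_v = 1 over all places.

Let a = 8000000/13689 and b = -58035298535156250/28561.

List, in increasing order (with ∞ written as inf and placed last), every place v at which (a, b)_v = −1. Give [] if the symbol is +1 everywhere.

(a, b) ≡ (2, -111370) mod (ℚ^×)²; places V = {2, 3, 5, 7, 11, 13, 37, 43, ∞}.
(a,b)_3: α=-4, u≡2; β=2, v≡2 (mod 3); (2|3)=-1, (2|3)=-1; sign (−1)^0·-1^2·-1^-4 = +1.
(a,b)_∞: sgn(2)=+, sgn(-111370)=−, so +1.
(a,b)_7: α=0, u≡2; β=3, v≡1 (mod 7); (2|7)=+1, (1|7)=+1; sign (−1)^0·+1^3·+1^0 = +1.
(a,b)_11: α=0, u≡6; β=2, v≡1 (mod 11); (6|11)=-1, (1|11)=+1; sign (−1)^0·-1^2·+1^0 = +1.
(a,b)_37: α=0, u≡29; β=1, v≡22 (mod 37); (29|37)=-1, (22|37)=-1; sign (−1)^0·-1^1·-1^0 = -1.
(a,b)_43: α=0, u≡33; β=1, v≡39 (mod 43); (33|43)=-1, (39|43)=-1; sign (−1)^0·-1^1·-1^0 = -1.
(a,b)_2: α=9, β=1; u≡1, v≡3 (mod 8); ε(u)ε(v)=0·1, αω(v)=9·1, βω(u)=1·0; sum ≡ 1  ⇒  -1.
(a,b)_5: α=6, u≡3; β=11, v≡1 (mod 5); (3|5)=-1, (1|5)=+1; sign (−1)^0·-1^11·+1^6 = -1.
(a,b)_13: α=-2, u≡7; β=-4, v≡4 (mod 13); (7|13)=-1, (4|13)=+1; sign (−1)^0·-1^-4·+1^-2 = +1.
|Ram(2, -111370)| = 4, even; anisotropic at {2, 5, 37, 43}.

[2, 5, 37, 43]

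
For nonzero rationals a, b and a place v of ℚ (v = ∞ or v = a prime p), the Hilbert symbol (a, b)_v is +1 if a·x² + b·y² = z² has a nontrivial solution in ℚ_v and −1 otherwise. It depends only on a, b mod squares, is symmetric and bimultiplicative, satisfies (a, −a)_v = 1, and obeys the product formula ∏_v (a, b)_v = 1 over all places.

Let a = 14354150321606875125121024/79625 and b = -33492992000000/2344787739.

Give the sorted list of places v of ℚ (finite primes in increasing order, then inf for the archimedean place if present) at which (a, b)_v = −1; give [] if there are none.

[5, 37]

(a, b) ≡ (787865, -155363) mod (ℚ^×)²; places V = {2, 3, 5, 7, 13, 17, 19, 23, 31, 37, ∞}.
(a,b)_17: α=3, u≡7; β=1, v≡5 (mod 17); (7|17)=-1, (5|17)=-1; sign (−1)^0·-1^1·-1^3 = +1.
(a,b)_37: α=4, u≡24; β=1, v≡18 (mod 37); (24|37)=-1, (18|37)=-1; sign (−1)^0·-1^1·-1^4 = -1.
(a,b)_31: α=1, u≡24; β=0, v≡5 (mod 31); (24|31)=-1, (5|31)=+1; sign (−1)^0·-1^0·+1^1 = +1.
(a,b)_5: α=-3, u≡2; β=6, v≡3 (mod 5); (2|5)=-1, (3|5)=-1; sign (−1)^0·-1^6·-1^-3 = -1.
(a,b)_3: α=0, u≡2; β=-2, v≡1 (mod 3); (2|3)=-1, (1|3)=+1; sign (−1)^0·-1^-2·+1^0 = +1.
(a,b)_13: α=-1, u≡1; β=1, v≡1 (mod 13); (1|13)=+1, (1|13)=+1; sign (−1)^0·+1^1·+1^-1 = +1.
(a,b)_23: α=1, u≡9; β=-4, v≡9 (mod 23); (9|23)=+1, (9|23)=+1; sign (−1)^0·+1^-4·+1^1 = +1.
(a,b)_19: α=4, u≡7; β=-1, v≡15 (mod 19); (7|19)=+1, (15|19)=-1; sign (−1)^0·+1^-1·-1^4 = +1.
(a,b)_2: α=24, β=18; u≡1, v≡5 (mod 8); ε(u)ε(v)=0·0, αω(v)=24·1, βω(u)=18·0; sum ≡ 0  ⇒  +1.
(a,b)_∞: sgn(787865)=+, sgn(-155363)=−, so +1.
(a,b)_7: α=-2, u≡4; β=-2, v≡1 (mod 7); (4|7)=+1, (1|7)=+1; sign (−1)^0·+1^-2·+1^-2 = +1.
|Ram(787865, -155363)| = 2, even; anisotropic at {5, 37}.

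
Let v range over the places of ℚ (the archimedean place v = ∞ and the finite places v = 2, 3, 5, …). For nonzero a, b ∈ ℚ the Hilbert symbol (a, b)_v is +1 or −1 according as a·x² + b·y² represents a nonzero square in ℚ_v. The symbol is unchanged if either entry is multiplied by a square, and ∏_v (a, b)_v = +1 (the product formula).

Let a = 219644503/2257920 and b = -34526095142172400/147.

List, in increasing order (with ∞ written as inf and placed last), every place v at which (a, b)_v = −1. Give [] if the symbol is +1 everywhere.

Mod squares: a ≡ 1235, b ≡ -4773. Check v ∈ {∞, 2, 3, 5, 7, 13, 19, 23, 37, 41, 43}.
v=7: a=7^-2·(≡6), b=7^-2·(≡1) mod 7; (6|7)=-1, (1|7)=+1; (−1)^{-2·-2·3}·(-1)^-2·(+1)^-2 = +1.
v=41: a=41^2·(≡36), b=41^2·(≡27) mod 41; (36|41)=+1, (27|41)=-1; (−1)^{2·2·20}·(+1)^2·(-1)^2 = +1.
v=19: a=19^1·(≡14), b=19^2·(≡3) mod 19; (14|19)=-1, (3|19)=-1; (−1)^{1·2·9}·(-1)^2·(-1)^1 = -1.
v=2: v_2(a)=-10, v_2(b)=4; units ≡ 3, 3 (mod 8); ε·ε+αω+βω = 1·1+-10·1+4·1 ≡ 1  ⇒  (a,b)_2 = -1.
v=∞: 1235 > 0 and -4773 < 0  ⇒  (a,b)_∞ = +1.
v=13: a=13^1·(≡4), b=13^2·(≡11) mod 13; (4|13)=+1, (11|13)=-1; (−1)^{1·2·6}·(+1)^2·(-1)^1 = -1.
v=43: a=43^0·(≡40), b=43^1·(≡32) mod 43; (40|43)=+1, (32|43)=-1; (−1)^{0·1·21}·(+1)^1·(-1)^0 = +1.
v=37: a=37^0·(≡8), b=37^1·(≡5) mod 37; (8|37)=-1, (5|37)=-1; (−1)^{0·1·18}·(-1)^1·(-1)^0 = -1.
v=23: a=23^2·(≡8), b=23^2·(≡11) mod 23; (8|23)=+1, (11|23)=-1; (−1)^{2·2·11}·(+1)^2·(-1)^2 = +1.
v=5: a=5^-1·(≡2), b=5^2·(≡2) mod 5; (2|5)=-1, (2|5)=-1; (−1)^{-1·2·2}·(-1)^2·(-1)^-1 = -1.
v=3: a=3^-2·(≡2), b=3^-1·(≡2) mod 3; (2|3)=-1, (2|3)=-1; (−1)^{-2·-1·1}·(-1)^-1·(-1)^-2 = -1.
Ram(1235, -4773) = {2, 3, 5, 13, 19, 37}; no ℚ_2-point on the conic.

[2, 3, 5, 13, 19, 37]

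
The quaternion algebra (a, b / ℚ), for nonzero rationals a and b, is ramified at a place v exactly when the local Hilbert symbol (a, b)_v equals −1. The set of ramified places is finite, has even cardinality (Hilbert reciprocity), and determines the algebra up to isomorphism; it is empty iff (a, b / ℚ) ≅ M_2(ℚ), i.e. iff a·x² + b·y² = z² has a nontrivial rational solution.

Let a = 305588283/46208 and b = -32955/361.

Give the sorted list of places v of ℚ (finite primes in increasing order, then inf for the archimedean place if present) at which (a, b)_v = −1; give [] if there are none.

(a, b) ≡ (6006, -195) mod (ℚ^×)²; places V = {2, 3, 5, 7, 11, 13, 19, 29, ∞}.
(a,b)_11: α=3, u≡7; β=0, v≡5 (mod 11); (7|11)=-1, (5|11)=+1; sign (−1)^0·-1^0·+1^3 = +1.
(a,b)_29: α=2, u≡2; β=0, v≡17 (mod 29); (2|29)=-1, (17|29)=-1; sign (−1)^0·-1^0·-1^2 = +1.
(a,b)_∞: sgn(6006)=+, sgn(-195)=−, so +1.
(a,b)_19: α=-2, u≡12; β=-2, v≡10 (mod 19); (12|19)=-1, (10|19)=-1; sign (−1)^0·-1^-2·-1^-2 = +1.
(a,b)_13: α=1, u≡8; β=3, v≡5 (mod 13); (8|13)=-1, (5|13)=-1; sign (−1)^0·-1^3·-1^1 = +1.
(a,b)_3: α=1, u≡1; β=1, v≡1 (mod 3); (1|3)=+1, (1|3)=+1; sign (−1)^1·+1^1·+1^1 = -1.
(a,b)_7: α=1, u≡4; β=0, v≡2 (mod 7); (4|7)=+1, (2|7)=+1; sign (−1)^0·+1^0·+1^1 = +1.
(a,b)_5: α=0, u≡1; β=1, v≡4 (mod 5); (1|5)=+1, (4|5)=+1; sign (−1)^0·+1^1·+1^0 = +1.
(a,b)_2: α=-7, β=0; u≡3, v≡5 (mod 8); ε(u)ε(v)=1·0, αω(v)=-7·1, βω(u)=0·1; sum ≡ 1  ⇒  -1.
(6006, -195 / ℚ) ramifies at {2, 3}: a division algebra.

[2, 3]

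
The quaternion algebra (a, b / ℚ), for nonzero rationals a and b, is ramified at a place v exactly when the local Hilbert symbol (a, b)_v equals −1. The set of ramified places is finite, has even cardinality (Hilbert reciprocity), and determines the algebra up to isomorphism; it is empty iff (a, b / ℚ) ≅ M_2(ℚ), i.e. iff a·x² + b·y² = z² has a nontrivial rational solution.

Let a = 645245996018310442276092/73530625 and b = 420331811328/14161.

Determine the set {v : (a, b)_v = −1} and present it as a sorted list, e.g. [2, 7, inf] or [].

Mod squares: a ≡ 663, b ≡ 505362. Check v ∈ {∞, 2, 3, 5, 7, 11, 13, 17, 19, 31}.
v=17: a=17^1·(≡14), b=17^-2·(≡14) mod 17; (14|17)=-1, (14|17)=-1; (−1)^{1·-2·8}·(-1)^-2·(-1)^1 = -1.
v=3: a=3^7·(≡2), b=3^3·(≡1) mod 3; (2|3)=-1, (1|3)=+1; (−1)^{7·3·1}·(-1)^3·(+1)^7 = +1.
v=11: a=11^2·(≡3), b=11^1·(≡7) mod 11; (3|11)=+1, (7|11)=-1; (−1)^{2·1·5}·(+1)^1·(-1)^2 = +1.
v=2: v_2(a)=2, v_2(b)=9; units ≡ 7, 1 (mod 8); ε·ε+αω+βω = 1·0+2·0+9·0 ≡ 0  ⇒  (a,b)_2 = +1.
v=19: a=19^8·(≡1), b=19^3·(≡11) mod 19; (1|19)=+1, (11|19)=+1; (−1)^{8·3·9}·(+1)^3·(+1)^8 = +1.
v=5: a=5^-4·(≡3), b=5^0·(≡3) mod 5; (3|5)=-1, (3|5)=-1; (−1)^{-4·0·2}·(-1)^0·(-1)^-4 = +1.
v=7: a=7^-6·(≡6), b=7^-2·(≡1) mod 7; (6|7)=-1, (1|7)=+1; (−1)^{-6·-2·3}·(-1)^-2·(+1)^-6 = +1.
v=∞: 663 > 0 and 505362 > 0  ⇒  (a,b)_∞ = +1.
v=13: a=13^3·(≡4), b=13^1·(≡4) mod 13; (4|13)=+1, (4|13)=+1; (−1)^{3·1·6}·(+1)^1·(+1)^3 = +1.
v=31: a=31^2·(≡30), b=31^1·(≡30) mod 31; (30|31)=-1, (30|31)=-1; (−1)^{2·1·15}·(-1)^1·(-1)^2 = -1.
Ram(663, 505362) = {17, 31}; no ℚ_17-point on the conic.

[17, 31]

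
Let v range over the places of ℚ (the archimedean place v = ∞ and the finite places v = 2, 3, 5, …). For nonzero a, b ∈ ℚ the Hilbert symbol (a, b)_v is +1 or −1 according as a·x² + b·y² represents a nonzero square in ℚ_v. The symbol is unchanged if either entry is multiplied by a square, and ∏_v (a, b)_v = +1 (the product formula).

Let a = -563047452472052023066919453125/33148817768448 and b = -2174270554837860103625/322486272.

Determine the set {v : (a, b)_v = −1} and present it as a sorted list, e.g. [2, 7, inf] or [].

[2, 13, 17, inf]

Mod squares: a ≡ -10010, b ≡ -19635. Check v ∈ {∞, 2, 3, 5, 7, 11, 13, 17, 19, 29, 31}.
v=2: v_2(a)=-17, v_2(b)=-14; units ≡ 3, 5 (mod 8); ε·ε+αω+βω = 1·0+-17·1+-14·1 ≡ 1  ⇒  (a,b)_2 = -1.
v=11: a=11^7·(≡3), b=11^5·(≡6) mod 11; (3|11)=+1, (6|11)=-1; (−1)^{7·5·5}·(+1)^5·(-1)^7 = +1.
v=13: a=13^3·(≡4), b=13^2·(≡5) mod 13; (4|13)=+1, (5|13)=-1; (−1)^{3·2·6}·(+1)^2·(-1)^3 = -1.
v=17: a=17^2·(≡11), b=17^1·(≡16) mod 17; (11|17)=-1, (16|17)=+1; (−1)^{2·1·8}·(-1)^1·(+1)^2 = -1.
v=19: a=19^-2·(≡18), b=19^4·(≡16) mod 19; (18|19)=-1, (16|19)=+1; (−1)^{-2·4·9}·(-1)^4·(+1)^-2 = +1.
v=29: a=29^4·(≡24), b=29^2·(≡10) mod 29; (24|29)=+1, (10|29)=-1; (−1)^{4·2·14}·(+1)^2·(-1)^4 = +1.
v=∞: -10010 < 0 and -19635 < 0  ⇒  (a,b)_∞ = -1.
v=5: a=5^7·(≡2), b=5^3·(≡3) mod 5; (2|5)=-1, (3|5)=-1; (−1)^{7·3·2}·(-1)^3·(-1)^7 = +1.
v=31: a=31^-2·(≡11), b=31^0·(≡14) mod 31; (11|31)=-1, (14|31)=+1; (−1)^{-2·0·15}·(-1)^0·(+1)^-2 = +1.
v=7: a=7^7·(≡3), b=7^3·(≡4) mod 7; (3|7)=-1, (4|7)=+1; (−1)^{7·3·3}·(-1)^3·(+1)^7 = +1.
v=3: a=3^-6·(≡1), b=3^-9·(≡1) mod 3; (1|3)=+1, (1|3)=+1; (−1)^{-6·-9·1}·(+1)^-9·(+1)^-6 = +1.
Ram(-10010, -19635) = {2, 13, 17, ∞}; no ℚ_2-point on the conic.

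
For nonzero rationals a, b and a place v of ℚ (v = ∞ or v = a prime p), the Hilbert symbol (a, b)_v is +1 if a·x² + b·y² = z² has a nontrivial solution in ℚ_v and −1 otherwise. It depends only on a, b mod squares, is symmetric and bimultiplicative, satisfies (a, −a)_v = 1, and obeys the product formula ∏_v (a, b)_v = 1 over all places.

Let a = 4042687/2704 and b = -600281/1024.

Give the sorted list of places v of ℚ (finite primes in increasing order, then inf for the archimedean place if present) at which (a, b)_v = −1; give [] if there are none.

[2, 23]

Mod squares: a ≡ 4807, b ≡ -41. Check v ∈ {∞, 2, 11, 13, 19, 23, 29, 41}.
v=13: a=13^-2·(≡4), b=13^0·(≡2) mod 13; (4|13)=+1, (2|13)=-1; (−1)^{-2·0·6}·(+1)^0·(-1)^-2 = +1.
v=∞: 4807 > 0 and -41 < 0  ⇒  (a,b)_∞ = +1.
v=19: a=19^1·(≡5), b=19^0·(≡7) mod 19; (5|19)=+1, (7|19)=+1; (−1)^{1·0·9}·(+1)^0·(+1)^1 = +1.
v=2: v_2(a)=-4, v_2(b)=-10; units ≡ 7, 7 (mod 8); ε·ε+αω+βω = 1·1+-4·0+-10·0 ≡ 1  ⇒  (a,b)_2 = -1.
v=29: a=29^2·(≡28), b=29^0·(≡15) mod 29; (28|29)=+1, (15|29)=-1; (−1)^{2·0·14}·(+1)^0·(-1)^2 = +1.
v=11: a=11^1·(≡2), b=11^4·(≡3) mod 11; (2|11)=-1, (3|11)=+1; (−1)^{1·4·5}·(-1)^4·(+1)^1 = +1.
v=23: a=23^1·(≡2), b=23^0·(≡15) mod 23; (2|23)=+1, (15|23)=-1; (−1)^{1·0·11}·(+1)^0·(-1)^1 = -1.
v=41: a=41^0·(≡18), b=41^1·(≡4) mod 41; (18|41)=+1, (4|41)=+1; (−1)^{0·1·20}·(+1)^1·(+1)^0 = +1.
(4807, -41 / ℚ) ramifies at {2, 23}: a division algebra.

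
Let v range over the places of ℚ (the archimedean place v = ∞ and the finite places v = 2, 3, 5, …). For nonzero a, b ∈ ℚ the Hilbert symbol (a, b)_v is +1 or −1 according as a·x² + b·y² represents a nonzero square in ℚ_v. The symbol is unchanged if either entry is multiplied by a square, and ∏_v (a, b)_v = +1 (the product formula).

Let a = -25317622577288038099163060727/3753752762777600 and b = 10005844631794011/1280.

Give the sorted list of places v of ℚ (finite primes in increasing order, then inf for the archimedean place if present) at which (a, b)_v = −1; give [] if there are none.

[2, 3, 5, 11]

Mod squares: a ≡ -74613, b ≡ 53295. Check v ∈ {∞, 2, 3, 5, 7, 11, 13, 17, 19, 23, 41}.
v=∞: -74613 < 0 and 53295 > 0  ⇒  (a,b)_∞ = +1.
v=41: a=41^-2·(≡24), b=41^0·(≡37) mod 41; (24|41)=-1, (37|41)=+1; (−1)^{-2·0·20}·(-1)^0·(+1)^-2 = +1.
v=19: a=19^3·(≡1), b=19^1·(≡18) mod 19; (1|19)=+1, (18|19)=-1; (−1)^{3·1·9}·(+1)^1·(-1)^3 = +1.
v=17: a=17^1·(≡14), b=17^1·(≡14) mod 17; (14|17)=-1, (14|17)=-1; (−1)^{1·1·8}·(-1)^1·(-1)^1 = +1.
v=3: a=3^11·(≡2), b=3^5·(≡2) mod 3; (2|3)=-1, (2|3)=-1; (−1)^{11·5·1}·(-1)^5·(-1)^11 = -1.
v=23: a=23^2·(≡15), b=23^0·(≡18) mod 23; (15|23)=-1, (18|23)=+1; (−1)^{2·0·11}·(-1)^0·(+1)^2 = +1.
v=2: v_2(a)=-26, v_2(b)=-8; units ≡ 3, 7 (mod 8); ε·ε+αω+βω = 1·1+-26·0+-8·1 ≡ 1  ⇒  (a,b)_2 = -1.
v=7: a=7^5·(≡2), b=7^4·(≡1) mod 7; (2|7)=+1, (1|7)=+1; (−1)^{5·4·3}·(+1)^4·(+1)^5 = +1.
v=5: a=5^-2·(≡2), b=5^-1·(≡1) mod 5; (2|5)=-1, (1|5)=+1; (−1)^{-2·-1·2}·(-1)^-1·(+1)^-2 = -1.
v=11: a=11^-3·(≡9), b=11^1·(≡5) mod 11; (9|11)=+1, (5|11)=+1; (−1)^{-3·1·5}·(+1)^1·(+1)^-3 = -1.
v=13: a=13^10·(≡8), b=13^6·(≡2) mod 13; (8|13)=-1, (2|13)=-1; (−1)^{10·6·6}·(-1)^6·(-1)^10 = +1.
Ram(-74613, 53295) = {2, 3, 5, 11}; no ℚ_2-point on the conic.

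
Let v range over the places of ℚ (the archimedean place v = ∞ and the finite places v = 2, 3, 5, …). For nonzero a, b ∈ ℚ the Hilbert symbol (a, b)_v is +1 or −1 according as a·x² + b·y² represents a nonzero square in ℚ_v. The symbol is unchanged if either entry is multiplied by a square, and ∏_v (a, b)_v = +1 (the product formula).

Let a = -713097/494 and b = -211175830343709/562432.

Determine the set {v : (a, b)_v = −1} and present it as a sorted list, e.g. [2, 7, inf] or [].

[11, 13, 19, inf]

Mod squares: a ≡ -16302, b ≡ -29393. Check v ∈ {∞, 2, 3, 7, 11, 13, 17, 19}.
v=∞: -16302 < 0 and -29393 < 0  ⇒  (a,b)_∞ = -1.
v=3: a=3^3·(≡2), b=3^8·(≡1) mod 3; (2|3)=-1, (1|3)=+1; (−1)^{3·8·1}·(-1)^8·(+1)^3 = +1.
v=11: a=11^1·(≡4), b=11^2·(≡6) mod 11; (4|11)=+1, (6|11)=-1; (−1)^{1·2·5}·(+1)^2·(-1)^1 = -1.
v=2: v_2(a)=-1, v_2(b)=-8; units ≡ 1, 7 (mod 8); ε·ε+αω+βω = 0·1+-1·0+-8·0 ≡ 0  ⇒  (a,b)_2 = +1.
v=13: a=13^-1·(≡8), b=13^-3·(≡9) mod 13; (8|13)=-1, (9|13)=+1; (−1)^{-1·-3·6}·(-1)^-3·(+1)^-1 = -1.
v=7: a=7^4·(≡1), b=7^7·(≡1) mod 7; (1|7)=+1, (1|7)=+1; (−1)^{4·7·3}·(+1)^7·(+1)^4 = +1.
v=19: a=19^-1·(≡7), b=19^1·(≡16) mod 19; (7|19)=+1, (16|19)=+1; (−1)^{-1·1·9}·(+1)^1·(+1)^-1 = -1.
v=17: a=17^0·(≡2), b=17^1·(≡12) mod 17; (2|17)=+1, (12|17)=-1; (−1)^{0·1·8}·(+1)^1·(-1)^0 = +1.
|Ram(-16302, -29393)| = 4, even; anisotropic at {11, 13, 19, ∞}.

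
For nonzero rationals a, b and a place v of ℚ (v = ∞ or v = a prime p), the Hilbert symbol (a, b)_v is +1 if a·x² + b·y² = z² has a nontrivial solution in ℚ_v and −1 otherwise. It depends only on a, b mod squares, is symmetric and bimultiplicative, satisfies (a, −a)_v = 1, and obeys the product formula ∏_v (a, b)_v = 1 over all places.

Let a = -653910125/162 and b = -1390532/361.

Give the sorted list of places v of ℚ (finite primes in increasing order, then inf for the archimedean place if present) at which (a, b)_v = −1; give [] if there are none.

[2, 5, 29, inf]

Mod squares: a ≡ -98890, b ≡ -17. Check v ∈ {∞, 2, 3, 5, 11, 13, 17, 19, 23, 29, 31}.
v=11: a=11^1·(≡7), b=11^2·(≡4) mod 11; (7|11)=-1, (4|11)=+1; (−1)^{1·2·5}·(-1)^2·(+1)^1 = +1.
v=2: v_2(a)=-1, v_2(b)=2; units ≡ 3, 7 (mod 8); ε·ε+αω+βω = 1·1+-1·0+2·1 ≡ 1  ⇒  (a,b)_2 = -1.
v=∞: -98890 < 0 and -17 < 0  ⇒  (a,b)_∞ = -1.
v=17: a=17^0·(≡1), b=17^1·(≡2) mod 17; (1|17)=+1, (2|17)=+1; (−1)^{0·1·8}·(+1)^1·(+1)^0 = +1.
v=13: a=13^0·(≡9), b=13^2·(≡4) mod 13; (9|13)=+1, (4|13)=+1; (−1)^{0·2·6}·(+1)^2·(+1)^0 = +1.
v=23: a=23^2·(≡10), b=23^0·(≡3) mod 23; (10|23)=-1, (3|23)=+1; (−1)^{2·0·11}·(-1)^0·(+1)^2 = +1.
v=5: a=5^3·(≡2), b=5^0·(≡3) mod 5; (2|5)=-1, (3|5)=-1; (−1)^{3·0·2}·(-1)^0·(-1)^3 = -1.
v=19: a=19^0·(≡5), b=19^-2·(≡2) mod 19; (5|19)=+1, (2|19)=-1; (−1)^{0·-2·9}·(+1)^-2·(-1)^0 = +1.
v=31: a=31^1·(≡24), b=31^0·(≡25) mod 31; (24|31)=-1, (25|31)=+1; (−1)^{1·0·15}·(-1)^0·(+1)^1 = +1.
v=29: a=29^1·(≡14), b=29^0·(≡17) mod 29; (14|29)=-1, (17|29)=-1; (−1)^{1·0·14}·(-1)^0·(-1)^1 = -1.
v=3: a=3^-4·(≡2), b=3^0·(≡1) mod 3; (2|3)=-1, (1|3)=+1; (−1)^{-4·0·1}·(-1)^0·(+1)^-4 = +1.
(-98890, -17 / ℚ) ramifies at {2, 5, 29, ∞}: a division algebra.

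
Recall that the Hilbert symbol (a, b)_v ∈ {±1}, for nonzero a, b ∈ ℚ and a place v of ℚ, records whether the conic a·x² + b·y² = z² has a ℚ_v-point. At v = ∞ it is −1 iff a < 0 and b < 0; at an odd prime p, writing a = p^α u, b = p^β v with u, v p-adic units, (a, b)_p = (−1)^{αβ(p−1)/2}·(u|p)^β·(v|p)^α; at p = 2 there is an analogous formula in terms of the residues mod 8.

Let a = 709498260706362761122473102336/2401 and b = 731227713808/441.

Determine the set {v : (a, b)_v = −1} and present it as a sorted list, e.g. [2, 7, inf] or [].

[29, 31, 41, 47]

Mod squares: a ≡ 36859, b ≡ 47556433. Check v ∈ {∞, 2, 3, 7, 23, 29, 31, 37, 41, 47}.
v=2: v_2(a)=10, v_2(b)=4; units ≡ 3, 1 (mod 8); ε·ε+αω+βω = 1·0+10·0+4·1 ≡ 0  ⇒  (a,b)_2 = +1.
v=23: a=23^2·(≡8), b=23^1·(≡5) mod 23; (8|23)=+1, (5|23)=-1; (−1)^{2·1·11}·(+1)^1·(-1)^2 = +1.
v=31: a=31^5·(≡30), b=31^2·(≡21) mod 31; (30|31)=-1, (21|31)=-1; (−1)^{5·2·15}·(-1)^2·(-1)^5 = -1.
v=29: a=29^3·(≡9), b=29^1·(≡14) mod 29; (9|29)=+1, (14|29)=-1; (−1)^{3·1·14}·(+1)^1·(-1)^3 = -1.
v=41: a=41^3·(≡17), b=41^1·(≡10) mod 41; (17|41)=-1, (10|41)=+1; (−1)^{3·1·20}·(-1)^1·(+1)^3 = -1.
v=7: a=7^-4·(≡1), b=7^-2·(≡2) mod 7; (1|7)=+1, (2|7)=+1; (−1)^{-4·-2·3}·(+1)^-2·(+1)^-4 = +1.
v=∞: 36859 > 0 and 47556433 > 0  ⇒  (a,b)_∞ = +1.
v=3: a=3^2·(≡1), b=3^-2·(≡1) mod 3; (1|3)=+1, (1|3)=+1; (−1)^{2·-2·1}·(+1)^-2·(+1)^2 = +1.
v=37: a=37^2·(≡36), b=37^1·(≡16) mod 37; (36|37)=+1, (16|37)=+1; (−1)^{2·1·18}·(+1)^1·(+1)^2 = +1.
v=47: a=47^2·(≡26), b=47^1·(≡22) mod 47; (26|47)=-1, (22|47)=-1; (−1)^{2·1·23}·(-1)^1·(-1)^2 = -1.
Ram(36859, 47556433) = {29, 31, 41, 47}; no ℚ_29-point on the conic.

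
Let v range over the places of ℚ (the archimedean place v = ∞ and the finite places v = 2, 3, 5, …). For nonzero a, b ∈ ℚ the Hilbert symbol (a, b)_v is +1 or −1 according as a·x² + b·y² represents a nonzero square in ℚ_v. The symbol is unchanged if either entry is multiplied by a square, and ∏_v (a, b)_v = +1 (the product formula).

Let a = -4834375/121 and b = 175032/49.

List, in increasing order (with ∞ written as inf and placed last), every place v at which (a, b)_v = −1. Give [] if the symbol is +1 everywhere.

(a, b) ≡ (-7735, 4862) mod (ℚ^×)²; places V = {2, 3, 5, 7, 11, 13, 17, ∞}.
(a,b)_∞: sgn(-7735)=−, sgn(4862)=+, so +1.
(a,b)_3: α=0, u≡2; β=2, v≡2 (mod 3); (2|3)=-1, (2|3)=-1; sign (−1)^0·-1^2·-1^0 = +1.
(a,b)_11: α=-2, u≡4; β=1, v≡10 (mod 11); (4|11)=+1, (10|11)=-1; sign (−1)^0·+1^1·-1^-2 = +1.
(a,b)_17: α=1, u≡9; β=1, v≡3 (mod 17); (9|17)=+1, (3|17)=-1; sign (−1)^0·+1^1·-1^1 = -1.
(a,b)_2: α=0, β=3; u≡1, v≡7 (mod 8); ε(u)ε(v)=0·1, αω(v)=0·0, βω(u)=3·0; sum ≡ 0  ⇒  +1.
(a,b)_13: α=1, u≡4; β=1, v≡10 (mod 13); (4|13)=+1, (10|13)=+1; sign (−1)^0·+1^1·+1^1 = +1.
(a,b)_7: α=1, u≡1; β=-2, v≡4 (mod 7); (1|7)=+1, (4|7)=+1; sign (−1)^0·+1^-2·+1^1 = +1.
(a,b)_5: α=5, u≡3; β=0, v≡3 (mod 5); (3|5)=-1, (3|5)=-1; sign (−1)^0·-1^0·-1^5 = -1.
|Ram(-7735, 4862)| = 2, even; anisotropic at {5, 17}.

[5, 17]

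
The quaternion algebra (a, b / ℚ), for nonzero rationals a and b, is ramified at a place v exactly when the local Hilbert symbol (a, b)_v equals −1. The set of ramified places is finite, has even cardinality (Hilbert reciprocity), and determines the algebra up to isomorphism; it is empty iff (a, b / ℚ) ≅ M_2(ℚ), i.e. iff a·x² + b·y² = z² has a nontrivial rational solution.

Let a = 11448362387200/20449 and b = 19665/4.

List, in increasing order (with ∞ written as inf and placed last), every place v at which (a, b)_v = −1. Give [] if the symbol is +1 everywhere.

Mod squares: a ≡ 9367, b ≡ 2185. Check v ∈ {∞, 2, 3, 5, 11, 13, 17, 19, 23, 29}.
v=19: a=19^3·(≡2), b=19^1·(≡7) mod 19; (2|19)=-1, (7|19)=+1; (−1)^{3·1·9}·(-1)^1·(+1)^3 = +1.
v=5: a=5^2·(≡2), b=5^1·(≡2) mod 5; (2|5)=-1, (2|5)=-1; (−1)^{2·1·2}·(-1)^1·(-1)^2 = -1.
v=2: v_2(a)=8, v_2(b)=-2; units ≡ 7, 1 (mod 8); ε·ε+αω+βω = 1·0+8·0+-2·0 ≡ 0  ⇒  (a,b)_2 = +1.
v=17: a=17^1·(≡14), b=17^0·(≡16) mod 17; (14|17)=-1, (16|17)=+1; (−1)^{1·0·8}·(-1)^0·(+1)^1 = +1.
v=3: a=3^0·(≡1), b=3^2·(≡1) mod 3; (1|3)=+1, (1|3)=+1; (−1)^{0·2·1}·(+1)^2·(+1)^0 = +1.
v=13: a=13^-2·(≡6), b=13^0·(≡12) mod 13; (6|13)=-1, (12|13)=+1; (−1)^{-2·0·6}·(-1)^0·(+1)^-2 = +1.
v=∞: 9367 > 0 and 2185 > 0  ⇒  (a,b)_∞ = +1.
v=11: a=11^-2·(≡6), b=11^0·(≡2) mod 11; (6|11)=-1, (2|11)=-1; (−1)^{-2·0·5}·(-1)^0·(-1)^-2 = +1.
v=23: a=23^2·(≡12), b=23^1·(≡1) mod 23; (12|23)=+1, (1|23)=+1; (−1)^{2·1·11}·(+1)^1·(+1)^2 = +1.
v=29: a=29^1·(≡22), b=29^0·(≡8) mod 29; (22|29)=+1, (8|29)=-1; (−1)^{1·0·14}·(+1)^0·(-1)^1 = -1.
(9367, 2185 / ℚ) ramifies at {5, 29}: a division algebra.

[5, 29]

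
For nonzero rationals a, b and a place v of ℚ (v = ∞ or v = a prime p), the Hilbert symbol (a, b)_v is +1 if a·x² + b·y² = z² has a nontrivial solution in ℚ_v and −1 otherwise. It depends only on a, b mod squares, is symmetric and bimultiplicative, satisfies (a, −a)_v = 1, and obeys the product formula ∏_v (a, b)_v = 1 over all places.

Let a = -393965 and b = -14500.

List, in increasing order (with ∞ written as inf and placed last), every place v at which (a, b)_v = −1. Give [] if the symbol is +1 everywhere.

Mod squares: a ≡ -393965, b ≡ -145. Check v ∈ {∞, 2, 5, 11, 13, 19, 29}.
v=13: a=13^1·(≡11), b=13^0·(≡8) mod 13; (11|13)=-1, (8|13)=-1; (−1)^{1·0·6}·(-1)^0·(-1)^1 = -1.
v=29: a=29^1·(≡16), b=29^1·(≡22) mod 29; (16|29)=+1, (22|29)=+1; (−1)^{1·1·14}·(+1)^1·(+1)^1 = +1.
v=19: a=19^1·(≡13), b=19^0·(≡16) mod 19; (13|19)=-1, (16|19)=+1; (−1)^{1·0·9}·(-1)^0·(+1)^1 = +1.
v=11: a=11^1·(≡1), b=11^0·(≡9) mod 11; (1|11)=+1, (9|11)=+1; (−1)^{1·0·5}·(+1)^0·(+1)^1 = +1.
v=5: a=5^1·(≡2), b=5^3·(≡4) mod 5; (2|5)=-1, (4|5)=+1; (−1)^{1·3·2}·(-1)^3·(+1)^1 = -1.
v=∞: -393965 < 0 and -145 < 0  ⇒  (a,b)_∞ = -1.
v=2: v_2(a)=0, v_2(b)=2; units ≡ 3, 7 (mod 8); ε·ε+αω+βω = 1·1+0·0+2·1 ≡ 1  ⇒  (a,b)_2 = -1.
(-393965, -145 / ℚ) ramifies at {2, 5, 13, ∞}: a division algebra.

[2, 5, 13, inf]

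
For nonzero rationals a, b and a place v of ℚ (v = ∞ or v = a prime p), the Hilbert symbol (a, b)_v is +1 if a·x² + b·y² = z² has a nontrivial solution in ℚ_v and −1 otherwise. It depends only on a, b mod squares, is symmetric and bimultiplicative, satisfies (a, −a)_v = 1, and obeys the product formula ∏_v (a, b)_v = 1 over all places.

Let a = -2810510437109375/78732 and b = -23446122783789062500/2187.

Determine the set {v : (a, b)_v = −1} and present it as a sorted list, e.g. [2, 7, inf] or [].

[5, 17, 19, inf]

Mod squares: a ≡ -12597, b ≡ -40755. Check v ∈ {∞, 2, 3, 5, 7, 11, 13, 17, 19, 23}.
v=7: a=7^2·(≡3), b=7^0·(≡6) mod 7; (3|7)=-1, (6|7)=-1; (−1)^{2·0·3}·(-1)^0·(-1)^2 = +1.
v=3: a=3^-9·(≡1), b=3^-7·(≡2) mod 3; (1|3)=+1, (2|3)=-1; (−1)^{-9·-7·1}·(+1)^-7·(-1)^-9 = +1.
v=23: a=23^0·(≡14), b=23^2·(≡2) mod 23; (14|23)=-1, (2|23)=+1; (−1)^{0·2·11}·(-1)^2·(+1)^0 = +1.
v=11: a=11^2·(≡3), b=11^1·(≡10) mod 11; (3|11)=+1, (10|11)=-1; (−1)^{2·1·5}·(+1)^1·(-1)^2 = +1.
v=5: a=5^8·(≡3), b=5^11·(≡4) mod 5; (3|5)=-1, (4|5)=+1; (−1)^{8·11·2}·(-1)^11·(+1)^8 = -1.
v=∞: -12597 < 0 and -40755 < 0  ⇒  (a,b)_∞ = -1.
v=13: a=13^1·(≡8), b=13^1·(≡7) mod 13; (8|13)=-1, (7|13)=-1; (−1)^{1·1·6}·(-1)^1·(-1)^1 = +1.
v=17: a=17^3·(≡3), b=17^4·(≡7) mod 17; (3|17)=-1, (7|17)=-1; (−1)^{3·4·8}·(-1)^4·(-1)^3 = -1.
v=2: v_2(a)=-2, v_2(b)=2; units ≡ 3, 5 (mod 8); ε·ε+αω+βω = 1·0+-2·1+2·1 ≡ 0  ⇒  (a,b)_2 = +1.
v=19: a=19^1·(≡10), b=19^1·(≡3) mod 19; (10|19)=-1, (3|19)=-1; (−1)^{1·1·9}·(-1)^1·(-1)^1 = -1.
(-12597, -40755 / ℚ) ramifies at {5, 17, 19, ∞}: a division algebra.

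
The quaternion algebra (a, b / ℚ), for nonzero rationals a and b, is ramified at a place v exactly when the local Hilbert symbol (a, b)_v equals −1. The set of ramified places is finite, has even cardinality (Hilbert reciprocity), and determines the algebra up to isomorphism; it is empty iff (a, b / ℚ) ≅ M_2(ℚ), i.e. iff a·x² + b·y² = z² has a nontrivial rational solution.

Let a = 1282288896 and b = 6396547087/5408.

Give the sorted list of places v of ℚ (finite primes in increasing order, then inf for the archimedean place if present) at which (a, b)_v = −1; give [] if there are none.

[2, 7]

(a, b) ≡ (301, 14) mod (ℚ^×)²; places V = {2, 3, 7, 13, 19, 37, 43, ∞}.
(a,b)_19: α=0, u≡5; β=2, v≡13 (mod 19); (5|19)=+1, (13|19)=-1; sign (−1)^0·+1^2·-1^0 = +1.
(a,b)_13: α=0, u≡5; β=-2, v≡10 (mod 13); (5|13)=-1, (10|13)=+1; sign (−1)^0·-1^-2·+1^0 = +1.
(a,b)_7: α=1, u≡1; β=1, v≡4 (mod 7); (1|7)=+1, (4|7)=+1; sign (−1)^1·+1^1·+1^1 = -1.
(a,b)_2: α=8, β=-5; u≡5, v≡7 (mod 8); ε(u)ε(v)=0·1, αω(v)=8·0, βω(u)=-5·1; sum ≡ 1  ⇒  -1.
(a,b)_3: α=2, u≡1; β=0, v≡2 (mod 3); (1|3)=+1, (2|3)=-1; sign (−1)^0·+1^0·-1^2 = +1.
(a,b)_43: α=3, u≡3; β=2, v≡36 (mod 43); (3|43)=-1, (36|43)=+1; sign (−1)^0·-1^2·+1^3 = +1.
(a,b)_37: α=0, u≡24; β=2, v≡29 (mod 37); (24|37)=-1, (29|37)=-1; sign (−1)^0·-1^2·-1^0 = +1.
(a,b)_∞: sgn(301)=+, sgn(14)=+, so +1.
(301, 14 / ℚ) ramifies at {2, 7}: a division algebra.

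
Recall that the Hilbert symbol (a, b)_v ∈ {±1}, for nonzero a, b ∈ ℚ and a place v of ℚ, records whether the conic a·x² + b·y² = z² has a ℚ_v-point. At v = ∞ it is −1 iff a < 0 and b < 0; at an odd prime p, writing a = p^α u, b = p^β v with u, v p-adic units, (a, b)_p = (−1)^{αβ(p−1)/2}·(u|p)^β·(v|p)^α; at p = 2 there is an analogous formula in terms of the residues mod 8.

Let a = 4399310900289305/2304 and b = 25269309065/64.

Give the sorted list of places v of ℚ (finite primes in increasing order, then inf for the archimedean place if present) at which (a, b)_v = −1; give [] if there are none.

[5, 7, 11, 29]

Mod squares: a ≡ 145145, b ≡ 4261985. Check v ∈ {∞, 2, 3, 5, 7, 11, 13, 17, 19, 29}.
v=17: a=17^2·(≡4), b=17^1·(≡6) mod 17; (4|17)=+1, (6|17)=-1; (−1)^{2·1·8}·(+1)^1·(-1)^2 = +1.
v=19: a=19^2·(≡1), b=19^1·(≡11) mod 19; (1|19)=+1, (11|19)=+1; (−1)^{2·1·9}·(+1)^1·(+1)^2 = +1.
v=11: a=11^3·(≡7), b=11^2·(≡6) mod 11; (7|11)=-1, (6|11)=-1; (−1)^{3·2·5}·(-1)^2·(-1)^3 = -1.
v=29: a=29^1·(≡17), b=29^1·(≡9) mod 29; (17|29)=-1, (9|29)=+1; (−1)^{1·1·14}·(-1)^1·(+1)^1 = -1.
v=∞: 145145 > 0 and 4261985 > 0  ⇒  (a,b)_∞ = +1.
v=2: v_2(a)=-8, v_2(b)=-6; units ≡ 1, 1 (mod 8); ε·ε+αω+βω = 0·0+-8·0+-6·0 ≡ 0  ⇒  (a,b)_2 = +1.
v=3: a=3^-2·(≡2), b=3^0·(≡2) mod 3; (2|3)=-1, (2|3)=-1; (−1)^{-2·0·1}·(-1)^0·(-1)^-2 = +1.
v=5: a=5^1·(≡4), b=5^1·(≡2) mod 5; (4|5)=+1, (2|5)=-1; (−1)^{1·1·2}·(+1)^1·(-1)^1 = -1.
v=7: a=7^5·(≡2), b=7^3·(≡4) mod 7; (2|7)=+1, (4|7)=+1; (−1)^{5·3·3}·(+1)^3·(+1)^5 = -1.
v=13: a=13^1·(≡8), b=13^1·(≡2) mod 13; (8|13)=-1, (2|13)=-1; (−1)^{1·1·6}·(-1)^1·(-1)^1 = +1.
|Ram(145145, 4261985)| = 4, even; anisotropic at {5, 7, 11, 29}.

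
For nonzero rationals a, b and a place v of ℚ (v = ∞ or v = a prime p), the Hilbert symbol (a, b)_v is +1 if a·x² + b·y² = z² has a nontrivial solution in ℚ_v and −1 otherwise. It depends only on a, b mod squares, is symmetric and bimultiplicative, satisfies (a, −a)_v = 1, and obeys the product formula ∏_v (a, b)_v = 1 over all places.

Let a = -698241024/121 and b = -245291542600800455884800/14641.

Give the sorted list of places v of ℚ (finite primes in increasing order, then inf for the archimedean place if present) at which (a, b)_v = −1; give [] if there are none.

(a, b) ≡ (-18941, -321997) mod (ℚ^×)²; places V = {2, 3, 5, 11, 13, 17, 31, 47, ∞}.
(a,b)_17: α=0, u≡5; β=1, v≡5 (mod 17); (5|17)=-1, (5|17)=-1; sign (−1)^0·-1^1·-1^0 = -1.
(a,b)_∞: sgn(-18941)=−, sgn(-321997)=−, so -1.
(a,b)_5: α=0, u≡1; β=2, v≡3 (mod 5); (1|5)=+1, (3|5)=-1; sign (−1)^0·+1^2·-1^0 = +1.
(a,b)_13: α=1, u≡1; β=3, v≡10 (mod 13); (1|13)=+1, (10|13)=+1; sign (−1)^0·+1^3·+1^1 = +1.
(a,b)_47: α=1, u≡31; β=3, v≡29 (mod 47); (31|47)=-1, (29|47)=-1; sign (−1)^1·-1^3·-1^1 = -1.
(a,b)_2: α=12, β=20; u≡3, v≡3 (mod 8); ε(u)ε(v)=1·1, αω(v)=12·1, βω(u)=20·1; sum ≡ 1  ⇒  -1.
(a,b)_31: α=1, u≡16; β=3, v≡6 (mod 31); (16|31)=+1, (6|31)=-1; sign (−1)^1·+1^3·-1^1 = +1.
(a,b)_11: α=-2, u≡3; β=-4, v≡6 (mod 11); (3|11)=+1, (6|11)=-1; sign (−1)^0·+1^-4·-1^-2 = +1.
(a,b)_3: α=2, u≡1; β=4, v≡2 (mod 3); (1|3)=+1, (2|3)=-1; sign (−1)^0·+1^4·-1^2 = +1.
(-18941, -321997 / ℚ) ramifies at {2, 17, 47, ∞}: a division algebra.

[2, 17, 47, inf]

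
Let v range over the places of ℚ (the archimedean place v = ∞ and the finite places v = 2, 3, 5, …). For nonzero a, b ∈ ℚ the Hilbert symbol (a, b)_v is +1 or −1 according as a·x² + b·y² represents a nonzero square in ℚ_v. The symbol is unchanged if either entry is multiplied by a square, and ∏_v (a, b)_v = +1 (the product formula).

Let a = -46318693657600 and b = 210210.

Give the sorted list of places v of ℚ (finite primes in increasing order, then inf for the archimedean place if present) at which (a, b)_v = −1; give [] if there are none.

[2, 3, 7, 11]

(a, b) ≡ (-91, 4290) mod (ℚ^×)²; places V = {2, 3, 5, 7, 11, 13, ∞}.
(a,b)_2: α=10, β=1; u≡5, v≡1 (mod 8); ε(u)ε(v)=0·0, αω(v)=10·0, βω(u)=1·1; sum ≡ 1  ⇒  -1.
(a,b)_11: α=0, u≡10; β=1, v≡3 (mod 11); (10|11)=-1, (3|11)=+1; sign (−1)^0·-1^1·+1^0 = -1.
(a,b)_5: α=2, u≡1; β=1, v≡2 (mod 5); (1|5)=+1, (2|5)=-1; sign (−1)^0·+1^1·-1^2 = +1.
(a,b)_3: α=0, u≡2; β=1, v≡2 (mod 3); (2|3)=-1, (2|3)=-1; sign (−1)^0·-1^1·-1^0 = -1.
(a,b)_7: α=7, u≡1; β=2, v≡6 (mod 7); (1|7)=+1, (6|7)=-1; sign (−1)^0·+1^2·-1^7 = -1.
(a,b)_13: α=3, u≡8; β=1, v≡11 (mod 13); (8|13)=-1, (11|13)=-1; sign (−1)^0·-1^1·-1^3 = +1.
(a,b)_∞: sgn(-91)=−, sgn(4290)=+, so +1.
Ram(-91, 4290) = {2, 3, 7, 11}; no ℚ_2-point on the conic.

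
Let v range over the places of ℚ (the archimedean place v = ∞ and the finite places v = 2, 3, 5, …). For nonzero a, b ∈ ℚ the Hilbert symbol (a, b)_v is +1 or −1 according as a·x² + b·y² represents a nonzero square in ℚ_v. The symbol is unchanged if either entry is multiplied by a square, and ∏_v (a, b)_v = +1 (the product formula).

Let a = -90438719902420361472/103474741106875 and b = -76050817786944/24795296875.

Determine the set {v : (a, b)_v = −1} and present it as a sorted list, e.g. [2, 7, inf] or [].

(a, b) ≡ (-5187, -19) mod (ℚ^×)²; places V = {2, 3, 5, 7, 11, 13, 17, 19, ∞}.
(a,b)_17: α=-6, u≡15; β=-4, v≡4 (mod 17); (15|17)=+1, (4|17)=+1; sign (−1)^0·+1^-4·+1^-6 = +1.
(a,b)_11: α=8, u≡5; β=6, v≡9 (mod 11); (5|11)=+1, (9|11)=+1; sign (−1)^0·+1^6·+1^8 = +1.
(a,b)_2: α=8, β=6; u≡5, v≡5 (mod 8); ε(u)ε(v)=0·0, αω(v)=8·1, βω(u)=6·1; sum ≡ 0  ⇒  +1.
(a,b)_7: α=3, u≡2; β=2, v≡4 (mod 7); (2|7)=+1, (4|7)=+1; sign (−1)^0·+1^2·+1^3 = +1.
(a,b)_13: α=3, u≡9; β=2, v≡2 (mod 13); (9|13)=+1, (2|13)=-1; sign (−1)^0·+1^2·-1^3 = -1.
(a,b)_19: α=-3, u≡13; β=-1, v≡14 (mod 19); (13|19)=-1, (14|19)=-1; sign (−1)^1·-1^-1·-1^-3 = -1.
(a,b)_3: α=7, u≡2; β=4, v≡2 (mod 3); (2|3)=-1, (2|3)=-1; sign (−1)^0·-1^4·-1^7 = -1.
(a,b)_5: α=-4, u≡3; β=-6, v≡4 (mod 5); (3|5)=-1, (4|5)=+1; sign (−1)^0·-1^-6·+1^-4 = +1.
(a,b)_∞: sgn(-5187)=−, sgn(-19)=−, so -1.
(-5187, -19 / ℚ) ramifies at {3, 13, 19, ∞}: a division algebra.

[3, 13, 19, inf]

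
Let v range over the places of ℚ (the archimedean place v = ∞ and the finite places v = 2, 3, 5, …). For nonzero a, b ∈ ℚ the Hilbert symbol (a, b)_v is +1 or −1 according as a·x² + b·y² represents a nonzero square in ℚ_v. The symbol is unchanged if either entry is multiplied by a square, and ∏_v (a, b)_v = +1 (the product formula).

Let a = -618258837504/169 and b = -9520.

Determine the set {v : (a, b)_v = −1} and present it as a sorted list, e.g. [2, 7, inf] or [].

(a, b) ≡ (-10659, -595) mod (ℚ^×)²; places V = {2, 3, 5, 7, 11, 13, 17, 19, ∞}.
(a,b)_11: α=1, u≡7; β=0, v≡6 (mod 11); (7|11)=-1, (6|11)=-1; sign (−1)^0·-1^0·-1^1 = -1.
(a,b)_5: α=0, u≡4; β=1, v≡1 (mod 5); (4|5)=+1, (1|5)=+1; sign (−1)^0·+1^1·+1^0 = +1.
(a,b)_3: α=1, u≡2; β=0, v≡2 (mod 3); (2|3)=-1, (2|3)=-1; sign (−1)^0·-1^0·-1^1 = -1.
(a,b)_17: α=3, u≡13; β=1, v≡1 (mod 17); (13|17)=+1, (1|17)=+1; sign (−1)^0·+1^1·+1^3 = +1.
(a,b)_13: α=-2, u≡4; β=0, v≡9 (mod 13); (4|13)=+1, (9|13)=+1; sign (−1)^0·+1^0·+1^-2 = +1.
(a,b)_7: α=2, u≡4; β=1, v≡5 (mod 7); (4|7)=+1, (5|7)=-1; sign (−1)^0·+1^1·-1^2 = +1.
(a,b)_2: α=12, β=4; u≡5, v≡5 (mod 8); ε(u)ε(v)=0·0, αω(v)=12·1, βω(u)=4·1; sum ≡ 0  ⇒  +1.
(a,b)_19: α=1, u≡7; β=0, v≡18 (mod 19); (7|19)=+1, (18|19)=-1; sign (−1)^0·+1^0·-1^1 = -1.
(a,b)_∞: sgn(-10659)=−, sgn(-595)=−, so -1.
(-10659, -595 / ℚ) ramifies at {3, 11, 19, ∞}: a division algebra.

[3, 11, 19, inf]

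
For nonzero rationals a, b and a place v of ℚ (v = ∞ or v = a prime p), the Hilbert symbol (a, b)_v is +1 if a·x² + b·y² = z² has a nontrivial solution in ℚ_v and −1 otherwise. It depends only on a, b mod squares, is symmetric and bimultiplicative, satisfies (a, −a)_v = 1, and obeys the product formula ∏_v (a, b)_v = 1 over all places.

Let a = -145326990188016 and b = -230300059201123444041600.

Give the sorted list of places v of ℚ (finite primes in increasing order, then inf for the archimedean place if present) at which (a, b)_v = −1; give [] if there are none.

[13, 19, 37, inf]

Mod squares: a ≡ -57239, b ≡ -13566. Check v ∈ {∞, 2, 3, 5, 7, 13, 17, 19, 37}.
v=17: a=17^3·(≡15), b=17^5·(≡2) mod 17; (15|17)=+1, (2|17)=+1; (−1)^{3·5·8}·(+1)^5·(+1)^3 = +1.
v=19: a=19^2·(≡18), b=19^3·(≡2) mod 19; (18|19)=-1, (2|19)=-1; (−1)^{2·3·9}·(-1)^3·(-1)^2 = -1.
v=13: a=13^3·(≡3), b=13^4·(≡5) mod 13; (3|13)=+1, (5|13)=-1; (−1)^{3·4·6}·(+1)^4·(-1)^3 = -1.
v=37: a=37^1·(≡30), b=37^2·(≡32) mod 37; (30|37)=+1, (32|37)=-1; (−1)^{1·2·18}·(+1)^2·(-1)^1 = -1.
v=∞: -57239 < 0 and -13566 < 0  ⇒  (a,b)_∞ = -1.
v=3: a=3^2·(≡1), b=3^3·(≡2) mod 3; (1|3)=+1, (2|3)=-1; (−1)^{2·3·1}·(+1)^3·(-1)^2 = +1.
v=2: v_2(a)=4, v_2(b)=7; units ≡ 1, 1 (mod 8); ε·ε+αω+βω = 0·0+4·0+7·0 ≡ 0  ⇒  (a,b)_2 = +1.
v=5: a=5^0·(≡4), b=5^2·(≡1) mod 5; (4|5)=+1, (1|5)=+1; (−1)^{0·2·2}·(+1)^2·(+1)^0 = +1.
v=7: a=7^1·(≡3), b=7^1·(≡1) mod 7; (3|7)=-1, (1|7)=+1; (−1)^{1·1·3}·(-1)^1·(+1)^1 = +1.
Ram(-57239, -13566) = {13, 19, 37, ∞}; no ℚ_13-point on the conic.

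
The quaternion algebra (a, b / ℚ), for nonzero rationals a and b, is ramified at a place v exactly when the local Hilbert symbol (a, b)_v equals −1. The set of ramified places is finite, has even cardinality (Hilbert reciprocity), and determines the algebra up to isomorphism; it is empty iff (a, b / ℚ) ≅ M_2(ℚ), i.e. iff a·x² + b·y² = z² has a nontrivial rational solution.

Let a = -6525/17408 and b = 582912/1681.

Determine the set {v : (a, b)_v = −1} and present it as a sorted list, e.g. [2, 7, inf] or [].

(a, b) ≡ (-493, 253) mod (ℚ^×)²; places V = {2, 3, 5, 11, 17, 23, 29, 41, ∞}.
(a,b)_∞: sgn(-493)=−, sgn(253)=+, so +1.
(a,b)_17: α=-1, u≡5; β=0, v≡9 (mod 17); (5|17)=-1, (9|17)=+1; sign (−1)^0·-1^0·+1^-1 = +1.
(a,b)_5: α=2, u≡3; β=0, v≡2 (mod 5); (3|5)=-1, (2|5)=-1; sign (−1)^0·-1^0·-1^2 = +1.
(a,b)_23: α=0, u≡13; β=1, v≡22 (mod 23); (13|23)=+1, (22|23)=-1; sign (−1)^0·+1^1·-1^0 = +1.
(a,b)_3: α=2, u≡2; β=2, v≡1 (mod 3); (2|3)=-1, (1|3)=+1; sign (−1)^0·-1^2·+1^2 = +1.
(a,b)_29: α=1, u≡19; β=0, v≡17 (mod 29); (19|29)=-1, (17|29)=-1; sign (−1)^0·-1^0·-1^1 = -1.
(a,b)_2: α=-10, β=8; u≡3, v≡5 (mod 8); ε(u)ε(v)=1·0, αω(v)=-10·1, βω(u)=8·1; sum ≡ 0  ⇒  +1.
(a,b)_11: α=0, u≡7; β=1, v≡3 (mod 11); (7|11)=-1, (3|11)=+1; sign (−1)^0·-1^1·+1^0 = -1.
(a,b)_41: α=0, u≡10; β=-2, v≡15 (mod 41); (10|41)=+1, (15|41)=-1; sign (−1)^0·+1^-2·-1^0 = +1.
Ram(-493, 253) = {11, 29}; no ℚ_11-point on the conic.

[11, 29]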